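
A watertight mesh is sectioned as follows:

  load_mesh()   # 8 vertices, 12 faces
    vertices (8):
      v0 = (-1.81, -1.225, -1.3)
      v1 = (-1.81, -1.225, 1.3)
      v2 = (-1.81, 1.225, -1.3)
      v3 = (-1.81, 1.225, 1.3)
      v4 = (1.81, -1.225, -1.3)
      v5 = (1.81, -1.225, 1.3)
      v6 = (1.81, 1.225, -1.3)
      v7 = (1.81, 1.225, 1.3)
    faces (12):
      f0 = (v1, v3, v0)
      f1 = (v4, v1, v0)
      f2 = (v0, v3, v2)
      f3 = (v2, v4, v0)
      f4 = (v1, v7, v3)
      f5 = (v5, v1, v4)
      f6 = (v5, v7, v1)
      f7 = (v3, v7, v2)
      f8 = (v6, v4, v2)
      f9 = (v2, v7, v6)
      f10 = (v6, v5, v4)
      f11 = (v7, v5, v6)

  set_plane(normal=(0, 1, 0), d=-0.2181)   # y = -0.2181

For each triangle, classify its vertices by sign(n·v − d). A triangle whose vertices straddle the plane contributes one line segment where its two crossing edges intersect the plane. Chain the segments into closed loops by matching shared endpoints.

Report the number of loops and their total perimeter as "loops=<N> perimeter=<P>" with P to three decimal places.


Straddling triangles (8 of 12):
  (v1,v3,v0) [-+-] → (-1.81, -0.2181, 1.3)–(-1.81, -0.2181, -0.231453)  len=1.5315
  (v0,v3,v2) [-++] → (-1.81, -0.2181, -0.231453)–(-1.81, -0.2181, -1.3)  len=1.0685
  (v2,v4,v0) [+--] → (0.322254, -0.2181, -1.3)–(-1.81, -0.2181, -1.3)  len=2.1323
  (v1,v7,v3) [-++] → (-0.322254, -0.2181, 1.3)–(-1.81, -0.2181, 1.3)  len=1.4877
  (v5,v7,v1) [-+-] → (1.81, -0.2181, 1.3)–(-0.322254, -0.2181, 1.3)  len=2.1323
  (v6,v4,v2) [+-+] → (1.81, -0.2181, -1.3)–(0.322254, -0.2181, -1.3)  len=1.4877
  (v6,v5,v4) [+--] → (1.81, -0.2181, 0.231453)–(1.81, -0.2181, -1.3)  len=1.5315
  (v7,v5,v6) [+-+] → (1.81, -0.2181, 1.3)–(1.81, -0.2181, 0.231453)  len=1.0685

Chained into 1 loop(s):
  loop 1: 8 segments, perimeter = 12.4400
Total perimeter = 12.440

loops=1 perimeter=12.440


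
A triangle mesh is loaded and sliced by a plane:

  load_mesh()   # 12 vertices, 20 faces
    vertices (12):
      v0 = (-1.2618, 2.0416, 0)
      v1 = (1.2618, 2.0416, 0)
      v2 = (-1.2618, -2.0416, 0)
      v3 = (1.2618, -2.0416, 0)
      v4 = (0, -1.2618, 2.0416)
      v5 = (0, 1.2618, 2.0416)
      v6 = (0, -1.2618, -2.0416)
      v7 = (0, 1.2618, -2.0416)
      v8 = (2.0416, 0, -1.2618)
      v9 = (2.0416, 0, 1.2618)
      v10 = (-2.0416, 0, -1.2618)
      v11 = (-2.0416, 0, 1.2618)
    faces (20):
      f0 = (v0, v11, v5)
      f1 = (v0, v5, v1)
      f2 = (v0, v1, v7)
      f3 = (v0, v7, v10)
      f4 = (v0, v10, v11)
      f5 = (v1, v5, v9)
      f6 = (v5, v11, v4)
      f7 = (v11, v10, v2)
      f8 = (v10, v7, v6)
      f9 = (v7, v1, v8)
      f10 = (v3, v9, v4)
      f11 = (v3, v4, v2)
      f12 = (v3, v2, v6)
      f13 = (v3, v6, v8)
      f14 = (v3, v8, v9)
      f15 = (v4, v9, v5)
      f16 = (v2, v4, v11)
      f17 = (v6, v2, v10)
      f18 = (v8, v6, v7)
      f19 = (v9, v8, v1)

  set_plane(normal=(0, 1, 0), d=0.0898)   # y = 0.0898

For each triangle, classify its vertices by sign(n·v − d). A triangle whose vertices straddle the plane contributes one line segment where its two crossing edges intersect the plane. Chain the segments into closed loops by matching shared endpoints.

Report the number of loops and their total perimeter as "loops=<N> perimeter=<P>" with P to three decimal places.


Straddling triangles (10 of 20):
  (v0,v11,v5) [+-+] → (-2.0073, 0.0898, 1.2063)–(-1.8963, 0.0898, 1.3173)  len=0.1570
  (v0,v7,v10) [++-] → (-1.8963, 0.0898, -1.3173)–(-2.0073, 0.0898, -1.2063)  len=0.1570
  (v0,v10,v11) [+--] → (-2.0073, 0.0898, -1.2063)–(-2.0073, 0.0898, 1.2063)  len=2.4126
  (v1,v5,v9) [++-] → (1.8963, 0.0898, 1.3173)–(2.0073, 0.0898, 1.2063)  len=0.1570
  (v5,v11,v4) [+--] → (-1.8963, 0.0898, 1.3173)–(0, 0.0898, 2.0416)  len=2.0299
  (v10,v7,v6) [-+-] → (-1.8963, 0.0898, -1.3173)–(0, 0.0898, -2.0416)  len=2.0299
  (v7,v1,v8) [++-] → (2.0073, 0.0898, -1.2063)–(1.8963, 0.0898, -1.3173)  len=0.1570
  (v4,v9,v5) [--+] → (1.8963, 0.0898, 1.3173)–(0, 0.0898, 2.0416)  len=2.0299
  (v8,v6,v7) [--+] → (0, 0.0898, -2.0416)–(1.8963, 0.0898, -1.3173)  len=2.0299
  (v9,v8,v1) [--+] → (2.0073, 0.0898, -1.2063)–(2.0073, 0.0898, 1.2063)  len=2.4126

Chained into 1 loop(s):
  loop 1: 10 segments, perimeter = 13.5728
Total perimeter = 13.573

loops=1 perimeter=13.573


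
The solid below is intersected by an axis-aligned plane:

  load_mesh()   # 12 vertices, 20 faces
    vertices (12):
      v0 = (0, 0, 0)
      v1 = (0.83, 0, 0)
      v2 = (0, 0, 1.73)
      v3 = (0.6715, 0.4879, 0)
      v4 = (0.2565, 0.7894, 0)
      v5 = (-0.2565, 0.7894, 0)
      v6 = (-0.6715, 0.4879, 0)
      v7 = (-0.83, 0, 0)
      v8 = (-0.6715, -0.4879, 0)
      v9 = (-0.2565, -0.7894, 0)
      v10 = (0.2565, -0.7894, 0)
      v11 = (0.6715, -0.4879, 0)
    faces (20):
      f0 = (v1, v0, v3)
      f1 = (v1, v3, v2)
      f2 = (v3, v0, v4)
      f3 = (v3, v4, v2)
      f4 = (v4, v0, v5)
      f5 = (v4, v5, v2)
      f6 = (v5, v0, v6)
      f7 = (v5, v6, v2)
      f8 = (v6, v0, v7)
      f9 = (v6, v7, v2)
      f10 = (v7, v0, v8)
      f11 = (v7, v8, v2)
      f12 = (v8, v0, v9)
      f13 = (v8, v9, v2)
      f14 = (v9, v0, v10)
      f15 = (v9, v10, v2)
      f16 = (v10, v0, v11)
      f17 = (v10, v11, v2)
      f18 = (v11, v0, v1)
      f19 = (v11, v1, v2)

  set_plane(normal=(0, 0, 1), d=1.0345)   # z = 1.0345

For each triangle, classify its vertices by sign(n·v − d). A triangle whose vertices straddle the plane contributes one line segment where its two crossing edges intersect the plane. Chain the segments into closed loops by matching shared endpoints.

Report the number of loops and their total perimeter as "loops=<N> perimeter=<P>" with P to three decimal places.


Straddling triangles (10 of 20):
  (v1,v3,v2) [--+] → (0.269959, 0.196147, 1.0345)–(0.333679, 0, 1.0345)  len=0.2062
  (v3,v4,v2) [--+] → (0.103119, 0.317357, 1.0345)–(0.269959, 0.196147, 1.0345)  len=0.2062
  (v4,v5,v2) [--+] → (-0.103119, 0.317357, 1.0345)–(0.103119, 0.317357, 1.0345)  len=0.2062
  (v5,v6,v2) [--+] → (-0.269959, 0.196147, 1.0345)–(-0.103119, 0.317357, 1.0345)  len=0.2062
  (v6,v7,v2) [--+] → (-0.333679, 0, 1.0345)–(-0.269959, 0.196147, 1.0345)  len=0.2062
  (v7,v8,v2) [--+] → (-0.269959, -0.196147, 1.0345)–(-0.333679, 0, 1.0345)  len=0.2062
  (v8,v9,v2) [--+] → (-0.103119, -0.317357, 1.0345)–(-0.269959, -0.196147, 1.0345)  len=0.2062
  (v9,v10,v2) [--+] → (0.103119, -0.317357, 1.0345)–(-0.103119, -0.317357, 1.0345)  len=0.2062
  (v10,v11,v2) [--+] → (0.269959, -0.196147, 1.0345)–(0.103119, -0.317357, 1.0345)  len=0.2062
  (v11,v1,v2) [--+] → (0.333679, 0, 1.0345)–(0.269959, -0.196147, 1.0345)  len=0.2062

Chained into 1 loop(s):
  loop 1: 10 segments, perimeter = 2.0623
Total perimeter = 2.062

loops=1 perimeter=2.062


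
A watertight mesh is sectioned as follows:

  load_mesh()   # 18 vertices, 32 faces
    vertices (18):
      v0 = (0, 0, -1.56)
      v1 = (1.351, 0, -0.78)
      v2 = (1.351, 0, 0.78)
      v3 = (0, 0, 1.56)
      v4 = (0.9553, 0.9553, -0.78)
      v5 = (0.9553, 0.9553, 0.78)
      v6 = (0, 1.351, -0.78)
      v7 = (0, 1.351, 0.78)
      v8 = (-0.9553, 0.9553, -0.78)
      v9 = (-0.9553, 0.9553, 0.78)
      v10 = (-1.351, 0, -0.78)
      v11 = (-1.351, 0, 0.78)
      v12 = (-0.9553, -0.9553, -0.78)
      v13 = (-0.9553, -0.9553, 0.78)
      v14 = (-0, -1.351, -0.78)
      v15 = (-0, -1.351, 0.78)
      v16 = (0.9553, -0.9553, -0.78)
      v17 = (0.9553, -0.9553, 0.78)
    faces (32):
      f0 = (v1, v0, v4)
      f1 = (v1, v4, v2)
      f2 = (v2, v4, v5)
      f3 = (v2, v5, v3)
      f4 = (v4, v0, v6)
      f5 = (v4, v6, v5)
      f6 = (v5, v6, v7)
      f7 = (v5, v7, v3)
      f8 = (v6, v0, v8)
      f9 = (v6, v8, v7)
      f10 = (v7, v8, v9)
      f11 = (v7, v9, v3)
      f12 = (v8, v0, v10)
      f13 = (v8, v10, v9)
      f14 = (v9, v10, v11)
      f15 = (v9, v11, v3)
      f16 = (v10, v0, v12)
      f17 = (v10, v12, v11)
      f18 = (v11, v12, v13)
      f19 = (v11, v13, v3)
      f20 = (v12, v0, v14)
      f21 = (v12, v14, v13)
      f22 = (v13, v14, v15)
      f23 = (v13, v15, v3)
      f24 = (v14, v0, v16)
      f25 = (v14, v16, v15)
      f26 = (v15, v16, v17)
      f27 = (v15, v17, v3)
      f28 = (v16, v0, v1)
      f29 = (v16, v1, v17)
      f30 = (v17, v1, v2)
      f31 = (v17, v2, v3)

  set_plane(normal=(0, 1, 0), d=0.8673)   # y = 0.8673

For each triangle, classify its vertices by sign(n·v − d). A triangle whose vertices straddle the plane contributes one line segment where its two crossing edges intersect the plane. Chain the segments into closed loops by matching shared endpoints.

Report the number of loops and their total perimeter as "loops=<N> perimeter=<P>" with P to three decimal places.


loops=1 perimeter=7.262

Straddling triangles (12 of 32):
  (v1,v0,v4) [--+] → (0.8673, 0.8673, -0.851852)–(0.991751, 0.8673, -0.78)  len=0.1437
  (v1,v4,v2) [-+-] → (0.991751, 0.8673, -0.78)–(0.991751, 0.8673, -0.636296)  len=0.1437
  (v2,v4,v5) [-++] → (0.991751, 0.8673, -0.636296)–(0.991751, 0.8673, 0.78)  len=1.4163
  (v2,v5,v3) [-+-] → (0.991751, 0.8673, 0.78)–(0.8673, 0.8673, 0.851852)  len=0.1437
  (v4,v0,v6) [+-+] → (0.8673, 0.8673, -0.851852)–(0, 0.8673, -1.05926)  len=0.8918
  (v5,v7,v3) [++-] → (0, 0.8673, 1.05926)–(0.8673, 0.8673, 0.851852)  len=0.8918
  (v6,v0,v8) [+-+] → (0, 0.8673, -1.05926)–(-0.8673, 0.8673, -0.851852)  len=0.8918
  (v7,v9,v3) [++-] → (-0.8673, 0.8673, 0.851852)–(0, 0.8673, 1.05926)  len=0.8918
  (v8,v0,v10) [+--] → (-0.8673, 0.8673, -0.851852)–(-0.991751, 0.8673, -0.78)  len=0.1437
  (v8,v10,v9) [+-+] → (-0.991751, 0.8673, -0.78)–(-0.991751, 0.8673, 0.636296)  len=1.4163
  (v9,v10,v11) [+--] → (-0.991751, 0.8673, 0.636296)–(-0.991751, 0.8673, 0.78)  len=0.1437
  (v9,v11,v3) [+--] → (-0.991751, 0.8673, 0.78)–(-0.8673, 0.8673, 0.851852)  len=0.1437

Chained into 1 loop(s):
  loop 1: 12 segments, perimeter = 7.2618
Total perimeter = 7.262


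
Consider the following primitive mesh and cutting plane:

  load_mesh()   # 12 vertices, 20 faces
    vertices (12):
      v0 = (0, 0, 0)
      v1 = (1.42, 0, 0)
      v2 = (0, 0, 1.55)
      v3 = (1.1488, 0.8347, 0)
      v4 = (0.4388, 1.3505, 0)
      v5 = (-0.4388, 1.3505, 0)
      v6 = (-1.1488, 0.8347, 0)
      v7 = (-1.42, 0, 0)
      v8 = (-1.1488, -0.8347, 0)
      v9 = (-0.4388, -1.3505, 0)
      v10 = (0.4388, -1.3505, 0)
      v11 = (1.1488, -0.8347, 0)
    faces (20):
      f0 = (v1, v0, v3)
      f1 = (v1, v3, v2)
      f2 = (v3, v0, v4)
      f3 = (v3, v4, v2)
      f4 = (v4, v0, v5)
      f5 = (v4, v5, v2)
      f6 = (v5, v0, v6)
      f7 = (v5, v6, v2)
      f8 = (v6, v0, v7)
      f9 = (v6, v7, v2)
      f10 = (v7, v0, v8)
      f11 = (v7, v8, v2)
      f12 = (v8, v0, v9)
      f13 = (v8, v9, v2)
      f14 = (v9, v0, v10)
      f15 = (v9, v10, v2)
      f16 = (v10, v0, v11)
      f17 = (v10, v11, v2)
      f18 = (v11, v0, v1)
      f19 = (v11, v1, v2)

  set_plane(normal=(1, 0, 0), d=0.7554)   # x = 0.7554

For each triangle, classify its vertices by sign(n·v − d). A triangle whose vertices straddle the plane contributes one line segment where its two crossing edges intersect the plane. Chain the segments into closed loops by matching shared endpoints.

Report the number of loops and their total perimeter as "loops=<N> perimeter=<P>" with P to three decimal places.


loops=1 perimeter=4.966

Straddling triangles (8 of 20):
  (v1,v0,v3) [+-+] → (0.7554, 0, 0)–(0.7554, 0.548862, 0)  len=0.5489
  (v1,v3,v2) [++-] → (0.7554, 0.548862, 0.530789)–(0.7554, 0, 0.725444)  len=0.5824
  (v3,v0,v4) [+--] → (0.7554, 0.548862, 0)–(0.7554, 1.1205, 0)  len=0.5716
  (v3,v4,v2) [+--] → (0.7554, 1.1205, 0)–(0.7554, 0.548862, 0.530789)  len=0.7801
  (v10,v0,v11) [--+] → (0.7554, -0.548862, 0)–(0.7554, -1.1205, 0)  len=0.5716
  (v10,v11,v2) [-+-] → (0.7554, -1.1205, 0)–(0.7554, -0.548862, 0.530789)  len=0.7801
  (v11,v0,v1) [+-+] → (0.7554, -0.548862, 0)–(0.7554, 0, 0)  len=0.5489
  (v11,v1,v2) [++-] → (0.7554, 0, 0.725444)–(0.7554, -0.548862, 0.530789)  len=0.5824

Chained into 1 loop(s):
  loop 1: 8 segments, perimeter = 4.9658
Total perimeter = 4.966


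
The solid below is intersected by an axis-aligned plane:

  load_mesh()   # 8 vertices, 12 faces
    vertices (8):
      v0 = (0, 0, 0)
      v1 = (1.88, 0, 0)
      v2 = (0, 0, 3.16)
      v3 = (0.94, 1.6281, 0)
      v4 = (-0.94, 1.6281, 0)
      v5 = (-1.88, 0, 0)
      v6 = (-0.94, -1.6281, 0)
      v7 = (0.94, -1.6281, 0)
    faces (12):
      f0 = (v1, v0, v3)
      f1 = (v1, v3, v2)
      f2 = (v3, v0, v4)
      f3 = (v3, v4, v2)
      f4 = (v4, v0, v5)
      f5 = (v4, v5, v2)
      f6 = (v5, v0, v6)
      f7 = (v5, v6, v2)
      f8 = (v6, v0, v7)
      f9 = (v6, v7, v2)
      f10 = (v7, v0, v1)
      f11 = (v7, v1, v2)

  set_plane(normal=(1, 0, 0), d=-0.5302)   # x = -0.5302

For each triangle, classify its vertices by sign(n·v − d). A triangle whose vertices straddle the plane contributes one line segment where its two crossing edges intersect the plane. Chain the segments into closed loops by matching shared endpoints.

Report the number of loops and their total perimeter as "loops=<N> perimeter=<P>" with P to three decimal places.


loops=1 perimeter=8.915

Straddling triangles (8 of 12):
  (v3,v0,v4) [++-] → (-0.5302, 0.918318, 0)–(-0.5302, 1.6281, 0)  len=0.7098
  (v3,v4,v2) [+-+] → (-0.5302, 1.6281, 0)–(-0.5302, 0.918318, 1.37763)  len=1.5497
  (v4,v0,v5) [-+-] → (-0.5302, 0.918318, 0)–(-0.5302, 0, 0)  len=0.9183
  (v4,v5,v2) [--+] → (-0.5302, 0, 2.26881)–(-0.5302, 0.918318, 1.37763)  len=1.2797
  (v5,v0,v6) [-+-] → (-0.5302, 0, 0)–(-0.5302, -0.918318, 0)  len=0.9183
  (v5,v6,v2) [--+] → (-0.5302, -0.918318, 1.37763)–(-0.5302, 0, 2.26881)  len=1.2797
  (v6,v0,v7) [-++] → (-0.5302, -0.918318, 0)–(-0.5302, -1.6281, 0)  len=0.7098
  (v6,v7,v2) [-++] → (-0.5302, -1.6281, 0)–(-0.5302, -0.918318, 1.37763)  len=1.5497

Chained into 1 loop(s):
  loop 1: 8 segments, perimeter = 8.9150
Total perimeter = 8.915


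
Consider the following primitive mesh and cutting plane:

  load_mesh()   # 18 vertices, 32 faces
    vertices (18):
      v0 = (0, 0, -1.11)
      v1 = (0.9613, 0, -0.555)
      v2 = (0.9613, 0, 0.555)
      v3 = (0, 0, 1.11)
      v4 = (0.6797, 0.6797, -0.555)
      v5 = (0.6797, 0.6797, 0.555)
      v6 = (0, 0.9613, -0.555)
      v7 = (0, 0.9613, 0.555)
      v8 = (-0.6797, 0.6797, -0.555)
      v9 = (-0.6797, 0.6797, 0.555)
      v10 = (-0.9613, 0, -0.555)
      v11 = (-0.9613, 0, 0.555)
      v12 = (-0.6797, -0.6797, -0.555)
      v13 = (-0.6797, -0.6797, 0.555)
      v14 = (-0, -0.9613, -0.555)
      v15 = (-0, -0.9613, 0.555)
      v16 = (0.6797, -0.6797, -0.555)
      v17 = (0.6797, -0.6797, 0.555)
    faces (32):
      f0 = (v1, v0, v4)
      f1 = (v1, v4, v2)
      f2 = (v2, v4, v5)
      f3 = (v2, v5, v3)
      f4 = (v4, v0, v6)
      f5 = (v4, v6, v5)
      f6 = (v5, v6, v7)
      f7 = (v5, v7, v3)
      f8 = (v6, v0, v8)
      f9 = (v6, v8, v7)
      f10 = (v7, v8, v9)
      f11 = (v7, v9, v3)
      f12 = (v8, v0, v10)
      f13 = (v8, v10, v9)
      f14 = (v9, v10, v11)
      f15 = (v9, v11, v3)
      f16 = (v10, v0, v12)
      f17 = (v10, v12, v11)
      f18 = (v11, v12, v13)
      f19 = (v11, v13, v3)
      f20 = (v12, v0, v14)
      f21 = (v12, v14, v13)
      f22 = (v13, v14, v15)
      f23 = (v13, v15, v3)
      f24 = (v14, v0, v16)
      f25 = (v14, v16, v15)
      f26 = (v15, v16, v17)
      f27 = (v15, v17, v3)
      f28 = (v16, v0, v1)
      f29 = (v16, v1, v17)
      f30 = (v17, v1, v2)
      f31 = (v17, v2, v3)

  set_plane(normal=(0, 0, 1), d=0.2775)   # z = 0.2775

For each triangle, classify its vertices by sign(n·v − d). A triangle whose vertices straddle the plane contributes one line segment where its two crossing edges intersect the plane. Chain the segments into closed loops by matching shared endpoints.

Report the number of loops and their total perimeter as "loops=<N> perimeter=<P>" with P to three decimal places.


Straddling triangles (16 of 32):
  (v1,v4,v2) [--+] → (0.8909, 0.169925, 0.2775)–(0.9613, 0, 0.2775)  len=0.1839
  (v2,v4,v5) [+-+] → (0.8909, 0.169925, 0.2775)–(0.6797, 0.6797, 0.2775)  len=0.5518
  (v4,v6,v5) [--+] → (0.509775, 0.7501, 0.2775)–(0.6797, 0.6797, 0.2775)  len=0.1839
  (v5,v6,v7) [+-+] → (0.509775, 0.7501, 0.2775)–(0, 0.9613, 0.2775)  len=0.5518
  (v6,v8,v7) [--+] → (-0.169925, 0.8909, 0.2775)–(0, 0.9613, 0.2775)  len=0.1839
  (v7,v8,v9) [+-+] → (-0.169925, 0.8909, 0.2775)–(-0.6797, 0.6797, 0.2775)  len=0.5518
  (v8,v10,v9) [--+] → (-0.7501, 0.509775, 0.2775)–(-0.6797, 0.6797, 0.2775)  len=0.1839
  (v9,v10,v11) [+-+] → (-0.7501, 0.509775, 0.2775)–(-0.9613, 0, 0.2775)  len=0.5518
  (v10,v12,v11) [--+] → (-0.8909, -0.169925, 0.2775)–(-0.9613, 0, 0.2775)  len=0.1839
  (v11,v12,v13) [+-+] → (-0.8909, -0.169925, 0.2775)–(-0.6797, -0.6797, 0.2775)  len=0.5518
  (v12,v14,v13) [--+] → (-0.509775, -0.7501, 0.2775)–(-0.6797, -0.6797, 0.2775)  len=0.1839
  (v13,v14,v15) [+-+] → (-0.509775, -0.7501, 0.2775)–(0, -0.9613, 0.2775)  len=0.5518
  (v14,v16,v15) [--+] → (0.169925, -0.8909, 0.2775)–(0, -0.9613, 0.2775)  len=0.1839
  (v15,v16,v17) [+-+] → (0.169925, -0.8909, 0.2775)–(0.6797, -0.6797, 0.2775)  len=0.5518
  (v16,v1,v17) [--+] → (0.7501, -0.509775, 0.2775)–(0.6797, -0.6797, 0.2775)  len=0.1839
  (v17,v1,v2) [+-+] → (0.7501, -0.509775, 0.2775)–(0.9613, 0, 0.2775)  len=0.5518

Chained into 1 loop(s):
  loop 1: 16 segments, perimeter = 5.8858
Total perimeter = 5.886

loops=1 perimeter=5.886


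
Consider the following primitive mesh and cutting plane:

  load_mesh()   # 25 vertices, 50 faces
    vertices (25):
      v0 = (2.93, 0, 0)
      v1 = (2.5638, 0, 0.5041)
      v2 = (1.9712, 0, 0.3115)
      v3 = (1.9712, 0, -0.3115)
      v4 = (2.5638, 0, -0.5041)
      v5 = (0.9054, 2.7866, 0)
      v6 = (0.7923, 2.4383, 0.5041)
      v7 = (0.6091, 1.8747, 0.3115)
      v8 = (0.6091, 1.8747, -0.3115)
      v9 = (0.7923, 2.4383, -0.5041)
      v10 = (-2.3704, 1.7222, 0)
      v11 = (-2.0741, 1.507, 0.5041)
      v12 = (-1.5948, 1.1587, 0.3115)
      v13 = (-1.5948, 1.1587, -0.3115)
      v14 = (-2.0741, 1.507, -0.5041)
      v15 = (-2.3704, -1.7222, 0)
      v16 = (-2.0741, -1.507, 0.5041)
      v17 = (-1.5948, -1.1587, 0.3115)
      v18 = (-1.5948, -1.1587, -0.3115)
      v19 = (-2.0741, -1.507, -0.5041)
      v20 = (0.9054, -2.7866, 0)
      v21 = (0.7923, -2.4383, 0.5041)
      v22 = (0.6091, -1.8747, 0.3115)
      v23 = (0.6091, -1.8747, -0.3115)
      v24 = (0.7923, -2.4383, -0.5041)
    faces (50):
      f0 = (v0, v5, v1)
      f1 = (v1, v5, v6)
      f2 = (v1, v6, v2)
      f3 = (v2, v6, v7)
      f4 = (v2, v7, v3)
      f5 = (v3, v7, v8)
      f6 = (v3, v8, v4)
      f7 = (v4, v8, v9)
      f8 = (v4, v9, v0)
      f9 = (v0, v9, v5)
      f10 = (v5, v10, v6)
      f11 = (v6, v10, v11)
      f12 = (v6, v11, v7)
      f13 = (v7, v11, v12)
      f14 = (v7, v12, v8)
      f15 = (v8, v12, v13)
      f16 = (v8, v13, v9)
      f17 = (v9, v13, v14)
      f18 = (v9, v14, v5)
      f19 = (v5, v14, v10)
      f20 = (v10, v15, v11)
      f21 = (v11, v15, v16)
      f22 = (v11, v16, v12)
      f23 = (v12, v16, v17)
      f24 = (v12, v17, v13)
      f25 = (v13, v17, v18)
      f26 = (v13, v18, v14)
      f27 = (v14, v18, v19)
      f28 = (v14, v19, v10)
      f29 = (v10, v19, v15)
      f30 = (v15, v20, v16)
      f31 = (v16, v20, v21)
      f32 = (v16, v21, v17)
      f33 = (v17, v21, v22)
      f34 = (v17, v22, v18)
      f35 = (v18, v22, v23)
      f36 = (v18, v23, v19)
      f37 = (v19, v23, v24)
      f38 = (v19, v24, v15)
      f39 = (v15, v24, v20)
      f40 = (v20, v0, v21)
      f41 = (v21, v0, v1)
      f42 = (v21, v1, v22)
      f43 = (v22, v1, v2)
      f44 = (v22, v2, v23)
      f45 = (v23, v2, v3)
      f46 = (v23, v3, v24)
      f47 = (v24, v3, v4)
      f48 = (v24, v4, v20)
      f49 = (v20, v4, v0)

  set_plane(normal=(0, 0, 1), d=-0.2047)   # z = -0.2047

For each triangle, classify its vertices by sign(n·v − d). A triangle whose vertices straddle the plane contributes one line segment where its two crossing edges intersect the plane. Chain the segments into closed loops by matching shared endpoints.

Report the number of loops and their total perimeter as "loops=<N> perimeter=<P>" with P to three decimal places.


Straddling triangles (20 of 50):
  (v2,v7,v3) [++-] → (1.7377, 0.321377, -0.2047)–(1.9712, 0, -0.2047)  len=0.3972
  (v3,v7,v8) [-+-] → (1.7377, 0.321377, -0.2047)–(0.6091, 1.8747, -0.2047)  len=1.9200
  (v4,v9,v0) [--+] → (2.06194, 0.990121, -0.2047)–(2.7813, 0, -0.2047)  len=1.2239
  (v0,v9,v5) [+-+] → (2.06194, 0.990121, -0.2047)–(0.859473, 2.64517, -0.2047)  len=2.0458
  (v7,v12,v8) [++-] → (0.231289, 1.75196, -0.2047)–(0.6091, 1.8747, -0.2047)  len=0.3972
  (v8,v12,v13) [-+-] → (0.231289, 1.75196, -0.2047)–(-1.5948, 1.1587, -0.2047)  len=1.9200
  (v9,v14,v5) [--+] → (-0.304486, 2.26699, -0.2047)–(0.859473, 2.64517, -0.2047)  len=1.2239
  (v5,v14,v10) [+-+] → (-0.304486, 2.26699, -0.2047)–(-2.25008, 1.63481, -0.2047)  len=2.0457
  (v12,v17,v13) [++-] → (-1.5948, 0.761431, -0.2047)–(-1.5948, 1.1587, -0.2047)  len=0.3973
  (v13,v17,v18) [-+-] → (-1.5948, 0.761431, -0.2047)–(-1.5948, -1.1587, -0.2047)  len=1.9201
  (v14,v19,v10) [--+] → (-2.25008, 0.410918, -0.2047)–(-2.25008, 1.63481, -0.2047)  len=1.2239
  (v10,v19,v15) [+-+] → (-2.25008, 0.410918, -0.2047)–(-2.25008, -1.63481, -0.2047)  len=2.0457
  (v17,v22,v18) [++-] → (-1.21699, -1.28144, -0.2047)–(-1.5948, -1.1587, -0.2047)  len=0.3972
  (v18,v22,v23) [-+-] → (-1.21699, -1.28144, -0.2047)–(0.6091, -1.8747, -0.2047)  len=1.9200
  (v19,v24,v15) [--+] → (-1.08612, -2.01299, -0.2047)–(-2.25008, -1.63481, -0.2047)  len=1.2239
  (v15,v24,v20) [+-+] → (-1.08612, -2.01299, -0.2047)–(0.859473, -2.64517, -0.2047)  len=2.0457
  (v22,v2,v23) [++-] → (0.842603, -1.55332, -0.2047)–(0.6091, -1.8747, -0.2047)  len=0.3972
  (v23,v2,v3) [-+-] → (0.842603, -1.55332, -0.2047)–(1.9712, 0, -0.2047)  len=1.9200
  (v24,v4,v20) [--+] → (1.57883, -1.65504, -0.2047)–(0.859473, -2.64517, -0.2047)  len=1.2239
  (v20,v4,v0) [+-+] → (1.57883, -1.65504, -0.2047)–(2.7813, 0, -0.2047)  len=2.0458

Chained into 2 loop(s):
  loop 1: 10 segments, perimeter = 11.5866
  loop 2: 10 segments, perimeter = 16.3480
Total perimeter = 27.935

loops=2 perimeter=27.935


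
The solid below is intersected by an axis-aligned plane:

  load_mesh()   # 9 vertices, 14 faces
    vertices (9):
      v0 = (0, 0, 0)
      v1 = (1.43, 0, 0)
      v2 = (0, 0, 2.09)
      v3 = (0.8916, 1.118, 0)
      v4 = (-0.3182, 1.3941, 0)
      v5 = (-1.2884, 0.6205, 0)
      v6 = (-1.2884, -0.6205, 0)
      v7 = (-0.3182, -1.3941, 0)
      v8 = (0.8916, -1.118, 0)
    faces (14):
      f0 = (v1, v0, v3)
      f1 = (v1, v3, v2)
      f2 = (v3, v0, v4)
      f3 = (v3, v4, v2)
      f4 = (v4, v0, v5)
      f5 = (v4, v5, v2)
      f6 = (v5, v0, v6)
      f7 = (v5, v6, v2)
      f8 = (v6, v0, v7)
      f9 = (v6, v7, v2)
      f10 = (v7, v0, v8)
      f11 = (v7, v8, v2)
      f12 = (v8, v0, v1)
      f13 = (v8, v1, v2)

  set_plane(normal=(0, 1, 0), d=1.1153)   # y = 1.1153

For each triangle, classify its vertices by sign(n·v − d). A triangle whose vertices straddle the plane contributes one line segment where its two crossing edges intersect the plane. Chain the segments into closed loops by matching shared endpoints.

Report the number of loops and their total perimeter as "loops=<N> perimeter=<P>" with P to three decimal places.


Straddling triangles (6 of 14):
  (v1,v0,v3) [--+] → (0.889447, 1.1153, 0)–(0.8929, 1.1153, 0)  len=0.0035
  (v1,v3,v2) [-+-] → (0.8929, 1.1153, 0)–(0.889447, 1.1153, 0.00504741)  len=0.0061
  (v3,v0,v4) [+-+] → (0.889447, 1.1153, 0)–(-0.254565, 1.1153, 0)  len=1.1440
  (v3,v4,v2) [++-] → (-0.254565, 1.1153, 0.41797)–(0.889447, 1.1153, 0.00504741)  len=1.2163
  (v4,v0,v5) [+--] → (-0.254565, 1.1153, 0)–(-0.667853, 1.1153, 0)  len=0.4133
  (v4,v5,v2) [+--] → (-0.667853, 1.1153, 0)–(-0.254565, 1.1153, 0.41797)  len=0.5878

Chained into 1 loop(s):
  loop 1: 6 segments, perimeter = 3.3709
Total perimeter = 3.371

loops=1 perimeter=3.371


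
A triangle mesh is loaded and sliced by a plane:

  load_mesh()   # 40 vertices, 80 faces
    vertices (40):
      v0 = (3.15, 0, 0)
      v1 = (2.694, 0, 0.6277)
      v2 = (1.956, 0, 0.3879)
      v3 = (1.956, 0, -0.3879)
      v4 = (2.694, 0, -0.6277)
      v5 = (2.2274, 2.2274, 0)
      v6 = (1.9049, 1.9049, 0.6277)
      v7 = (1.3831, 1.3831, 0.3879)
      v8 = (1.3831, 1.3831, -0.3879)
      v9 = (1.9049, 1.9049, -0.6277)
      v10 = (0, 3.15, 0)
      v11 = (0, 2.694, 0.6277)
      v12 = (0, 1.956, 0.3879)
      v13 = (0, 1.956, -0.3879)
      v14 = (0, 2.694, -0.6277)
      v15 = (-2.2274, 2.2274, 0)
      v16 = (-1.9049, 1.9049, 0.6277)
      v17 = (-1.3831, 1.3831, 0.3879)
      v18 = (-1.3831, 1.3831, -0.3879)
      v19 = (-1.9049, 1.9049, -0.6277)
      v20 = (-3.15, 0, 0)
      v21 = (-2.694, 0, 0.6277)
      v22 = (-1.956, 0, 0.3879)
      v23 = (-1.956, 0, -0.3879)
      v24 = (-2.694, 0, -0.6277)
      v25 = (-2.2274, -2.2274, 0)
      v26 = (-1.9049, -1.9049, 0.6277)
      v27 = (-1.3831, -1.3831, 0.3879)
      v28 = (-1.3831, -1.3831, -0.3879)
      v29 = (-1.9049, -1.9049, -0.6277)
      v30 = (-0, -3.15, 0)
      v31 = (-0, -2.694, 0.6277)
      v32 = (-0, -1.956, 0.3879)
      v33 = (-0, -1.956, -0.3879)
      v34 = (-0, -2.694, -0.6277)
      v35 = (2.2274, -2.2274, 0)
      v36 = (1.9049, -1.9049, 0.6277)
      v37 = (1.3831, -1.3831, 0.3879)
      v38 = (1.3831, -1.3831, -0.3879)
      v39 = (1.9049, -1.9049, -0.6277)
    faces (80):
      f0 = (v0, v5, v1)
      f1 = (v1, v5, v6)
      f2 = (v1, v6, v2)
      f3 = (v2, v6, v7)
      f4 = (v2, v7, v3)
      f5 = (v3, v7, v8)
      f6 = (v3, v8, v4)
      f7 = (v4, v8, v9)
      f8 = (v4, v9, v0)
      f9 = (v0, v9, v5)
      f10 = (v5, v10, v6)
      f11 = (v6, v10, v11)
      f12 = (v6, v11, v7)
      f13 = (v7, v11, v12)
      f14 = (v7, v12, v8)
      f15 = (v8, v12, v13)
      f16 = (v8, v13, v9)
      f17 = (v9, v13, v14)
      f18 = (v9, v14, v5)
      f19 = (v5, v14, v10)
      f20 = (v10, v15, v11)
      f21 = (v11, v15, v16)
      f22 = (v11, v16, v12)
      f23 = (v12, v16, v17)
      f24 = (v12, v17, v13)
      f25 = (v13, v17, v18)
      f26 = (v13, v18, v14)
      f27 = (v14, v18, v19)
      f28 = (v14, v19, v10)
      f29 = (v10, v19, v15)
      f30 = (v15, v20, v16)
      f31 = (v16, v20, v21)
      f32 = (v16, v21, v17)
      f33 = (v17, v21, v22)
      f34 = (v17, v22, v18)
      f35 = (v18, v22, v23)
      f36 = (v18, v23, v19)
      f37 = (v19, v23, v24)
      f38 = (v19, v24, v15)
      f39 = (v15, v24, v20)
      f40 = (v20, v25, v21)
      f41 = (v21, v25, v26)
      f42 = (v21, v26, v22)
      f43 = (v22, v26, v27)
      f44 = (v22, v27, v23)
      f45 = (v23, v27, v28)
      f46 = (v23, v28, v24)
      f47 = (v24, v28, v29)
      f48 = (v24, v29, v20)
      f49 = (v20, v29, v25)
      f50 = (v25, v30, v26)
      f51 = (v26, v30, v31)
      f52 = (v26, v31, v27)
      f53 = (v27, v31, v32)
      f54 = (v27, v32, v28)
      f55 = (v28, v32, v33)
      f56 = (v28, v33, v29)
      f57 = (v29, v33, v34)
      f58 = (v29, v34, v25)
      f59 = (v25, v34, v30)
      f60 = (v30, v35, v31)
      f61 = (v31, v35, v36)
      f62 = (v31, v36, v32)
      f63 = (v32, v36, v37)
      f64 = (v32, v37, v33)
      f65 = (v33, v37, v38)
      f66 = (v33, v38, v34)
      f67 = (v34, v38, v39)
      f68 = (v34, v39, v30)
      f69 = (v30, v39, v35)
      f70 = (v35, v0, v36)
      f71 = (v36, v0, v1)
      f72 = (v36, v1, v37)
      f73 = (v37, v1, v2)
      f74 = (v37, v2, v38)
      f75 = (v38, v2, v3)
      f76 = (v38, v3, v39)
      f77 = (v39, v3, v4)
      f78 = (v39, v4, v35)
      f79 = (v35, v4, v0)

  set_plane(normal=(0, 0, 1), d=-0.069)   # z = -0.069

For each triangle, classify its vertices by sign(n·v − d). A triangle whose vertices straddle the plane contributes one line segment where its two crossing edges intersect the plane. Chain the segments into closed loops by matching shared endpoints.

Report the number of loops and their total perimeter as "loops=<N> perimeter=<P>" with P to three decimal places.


loops=2 perimeter=30.957

Straddling triangles (32 of 80):
  (v2,v7,v3) [++-] → (1.7205, 0.568536, -0.069)–(1.956, 0, -0.069)  len=0.6154
  (v3,v7,v8) [-+-] → (1.7205, 0.568536, -0.069)–(1.3831, 1.3831, -0.069)  len=0.8817
  (v4,v9,v0) [--+] → (3.01313, 0.209396, -0.069)–(3.09987, 0, -0.069)  len=0.2267
  (v0,v9,v5) [+-+] → (3.01313, 0.209396, -0.069)–(2.19195, 2.19195, -0.069)  len=2.1459
  (v7,v12,v8) [++-] → (0.814564, 1.6186, -0.069)–(1.3831, 1.3831, -0.069)  len=0.6154
  (v8,v12,v13) [-+-] → (0.814564, 1.6186, -0.069)–(0, 1.956, -0.069)  len=0.8817
  (v9,v14,v5) [--+] → (1.98255, 2.27869, -0.069)–(2.19195, 2.19195, -0.069)  len=0.2267
  (v5,v14,v10) [+-+] → (1.98255, 2.27869, -0.069)–(0, 3.09987, -0.069)  len=2.1459
  (v12,v17,v13) [++-] → (-0.568536, 1.7205, -0.069)–(0, 1.956, -0.069)  len=0.6154
  (v13,v17,v18) [-+-] → (-0.568536, 1.7205, -0.069)–(-1.3831, 1.3831, -0.069)  len=0.8817
  (v14,v19,v10) [--+] → (-0.209396, 3.01313, -0.069)–(0, 3.09987, -0.069)  len=0.2267
  (v10,v19,v15) [+-+] → (-0.209396, 3.01313, -0.069)–(-2.19195, 2.19195, -0.069)  len=2.1459
  (v17,v22,v18) [++-] → (-1.6186, 0.814564, -0.069)–(-1.3831, 1.3831, -0.069)  len=0.6154
  (v18,v22,v23) [-+-] → (-1.6186, 0.814564, -0.069)–(-1.956, 0, -0.069)  len=0.8817
  (v19,v24,v15) [--+] → (-2.27869, 1.98255, -0.069)–(-2.19195, 2.19195, -0.069)  len=0.2267
  (v15,v24,v20) [+-+] → (-2.27869, 1.98255, -0.069)–(-3.09987, 0, -0.069)  len=2.1459
  (v22,v27,v23) [++-] → (-1.7205, -0.568536, -0.069)–(-1.956, 0, -0.069)  len=0.6154
  (v23,v27,v28) [-+-] → (-1.7205, -0.568536, -0.069)–(-1.3831, -1.3831, -0.069)  len=0.8817
  (v24,v29,v20) [--+] → (-3.01313, -0.209396, -0.069)–(-3.09987, 0, -0.069)  len=0.2267
  (v20,v29,v25) [+-+] → (-3.01313, -0.209396, -0.069)–(-2.19195, -2.19195, -0.069)  len=2.1459
  (v27,v32,v28) [++-] → (-0.814564, -1.6186, -0.069)–(-1.3831, -1.3831, -0.069)  len=0.6154
  (v28,v32,v33) [-+-] → (-0.814564, -1.6186, -0.069)–(0, -1.956, -0.069)  len=0.8817
  (v29,v34,v25) [--+] → (-1.98255, -2.27869, -0.069)–(-2.19195, -2.19195, -0.069)  len=0.2267
  (v25,v34,v30) [+-+] → (-1.98255, -2.27869, -0.069)–(0, -3.09987, -0.069)  len=2.1459
  (v32,v37,v33) [++-] → (0.568536, -1.7205, -0.069)–(0, -1.956, -0.069)  len=0.6154
  (v33,v37,v38) [-+-] → (0.568536, -1.7205, -0.069)–(1.3831, -1.3831, -0.069)  len=0.8817
  (v34,v39,v30) [--+] → (0.209396, -3.01313, -0.069)–(0, -3.09987, -0.069)  len=0.2267
  (v30,v39,v35) [+-+] → (0.209396, -3.01313, -0.069)–(2.19195, -2.19195, -0.069)  len=2.1459
  (v37,v2,v38) [++-] → (1.6186, -0.814564, -0.069)–(1.3831, -1.3831, -0.069)  len=0.6154
  (v38,v2,v3) [-+-] → (1.6186, -0.814564, -0.069)–(1.956, 0, -0.069)  len=0.8817
  (v39,v4,v35) [--+] → (2.27869, -1.98255, -0.069)–(2.19195, -2.19195, -0.069)  len=0.2267
  (v35,v4,v0) [+-+] → (2.27869, -1.98255, -0.069)–(3.09987, 0, -0.069)  len=2.1459

Chained into 2 loop(s):
  loop 1: 16 segments, perimeter = 11.9765
  loop 2: 16 segments, perimeter = 18.9804
Total perimeter = 30.957


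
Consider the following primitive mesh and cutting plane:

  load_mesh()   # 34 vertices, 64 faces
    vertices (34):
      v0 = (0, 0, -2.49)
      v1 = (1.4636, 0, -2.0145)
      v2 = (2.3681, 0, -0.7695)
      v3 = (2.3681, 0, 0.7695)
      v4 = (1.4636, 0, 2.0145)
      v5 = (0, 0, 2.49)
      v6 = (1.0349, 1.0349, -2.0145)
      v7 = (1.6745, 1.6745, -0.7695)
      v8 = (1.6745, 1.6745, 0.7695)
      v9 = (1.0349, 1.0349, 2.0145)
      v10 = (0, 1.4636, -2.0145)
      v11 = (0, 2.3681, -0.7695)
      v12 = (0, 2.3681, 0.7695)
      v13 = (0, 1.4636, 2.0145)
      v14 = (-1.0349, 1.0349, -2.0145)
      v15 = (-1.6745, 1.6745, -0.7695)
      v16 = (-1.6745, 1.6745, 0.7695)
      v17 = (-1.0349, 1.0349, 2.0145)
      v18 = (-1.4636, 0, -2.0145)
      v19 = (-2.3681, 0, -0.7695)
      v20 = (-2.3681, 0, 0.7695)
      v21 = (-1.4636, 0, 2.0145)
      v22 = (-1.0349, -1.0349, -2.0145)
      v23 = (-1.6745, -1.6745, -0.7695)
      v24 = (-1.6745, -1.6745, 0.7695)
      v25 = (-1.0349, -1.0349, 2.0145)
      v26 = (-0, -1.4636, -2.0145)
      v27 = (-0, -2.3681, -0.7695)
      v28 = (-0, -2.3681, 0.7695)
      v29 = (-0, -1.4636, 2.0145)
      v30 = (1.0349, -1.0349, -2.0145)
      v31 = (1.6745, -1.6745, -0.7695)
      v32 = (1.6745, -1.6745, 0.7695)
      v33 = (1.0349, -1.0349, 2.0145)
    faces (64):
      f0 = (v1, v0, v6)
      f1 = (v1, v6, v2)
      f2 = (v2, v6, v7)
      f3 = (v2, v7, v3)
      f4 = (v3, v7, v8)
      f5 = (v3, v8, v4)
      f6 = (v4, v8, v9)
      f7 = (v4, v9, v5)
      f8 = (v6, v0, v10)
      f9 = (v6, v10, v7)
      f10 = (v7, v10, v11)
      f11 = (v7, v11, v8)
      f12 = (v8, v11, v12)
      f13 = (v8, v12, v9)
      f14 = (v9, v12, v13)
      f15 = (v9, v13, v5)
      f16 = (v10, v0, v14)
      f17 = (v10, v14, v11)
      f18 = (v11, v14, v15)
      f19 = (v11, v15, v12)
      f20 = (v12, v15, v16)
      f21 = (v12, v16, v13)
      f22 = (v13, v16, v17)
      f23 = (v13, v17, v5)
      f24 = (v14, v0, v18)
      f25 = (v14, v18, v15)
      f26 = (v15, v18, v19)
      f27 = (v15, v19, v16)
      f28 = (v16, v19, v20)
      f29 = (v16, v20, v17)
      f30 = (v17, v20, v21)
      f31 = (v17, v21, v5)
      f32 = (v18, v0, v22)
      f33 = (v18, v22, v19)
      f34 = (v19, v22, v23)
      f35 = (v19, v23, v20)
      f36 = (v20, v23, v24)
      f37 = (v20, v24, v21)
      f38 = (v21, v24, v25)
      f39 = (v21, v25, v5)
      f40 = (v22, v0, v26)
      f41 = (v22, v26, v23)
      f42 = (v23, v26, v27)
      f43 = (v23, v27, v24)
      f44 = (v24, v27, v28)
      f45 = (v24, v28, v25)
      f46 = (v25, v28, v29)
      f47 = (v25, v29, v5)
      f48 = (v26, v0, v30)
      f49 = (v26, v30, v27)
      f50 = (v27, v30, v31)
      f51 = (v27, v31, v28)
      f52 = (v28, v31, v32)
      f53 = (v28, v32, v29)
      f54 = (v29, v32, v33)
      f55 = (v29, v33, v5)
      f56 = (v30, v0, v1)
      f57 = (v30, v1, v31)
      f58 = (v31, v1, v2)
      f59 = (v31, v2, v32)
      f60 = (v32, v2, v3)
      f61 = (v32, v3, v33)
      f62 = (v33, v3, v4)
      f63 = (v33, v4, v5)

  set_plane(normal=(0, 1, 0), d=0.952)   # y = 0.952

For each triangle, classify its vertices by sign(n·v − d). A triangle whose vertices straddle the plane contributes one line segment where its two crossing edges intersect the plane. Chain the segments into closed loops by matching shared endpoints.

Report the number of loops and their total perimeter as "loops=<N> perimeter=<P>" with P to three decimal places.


loops=1 perimeter=13.569

Straddling triangles (20 of 64):
  (v1,v0,v6) [--+] → (0.952, 0.952, -2.05259)–(1.06924, 0.952, -2.0145)  len=0.1233
  (v1,v6,v2) [-+-] → (1.06924, 0.952, -2.0145)–(1.1417, 0.952, -1.91477)  len=0.1233
  (v2,v6,v7) [-++] → (1.1417, 0.952, -1.91477)–(1.97377, 0.952, -0.7695)  len=1.4156
  (v2,v7,v3) [-+-] → (1.97377, 0.952, -0.7695)–(1.97377, 0.952, -0.105464)  len=0.6640
  (v3,v7,v8) [-++] → (1.97377, 0.952, -0.105464)–(1.97377, 0.952, 0.7695)  len=0.8750
  (v3,v8,v4) [-+-] → (1.97377, 0.952, 0.7695)–(1.5835, 0.952, 1.30668)  len=0.6640
  (v4,v8,v9) [-++] → (1.5835, 0.952, 1.30668)–(1.06924, 0.952, 2.0145)  len=0.8749
  (v4,v9,v5) [-+-] → (1.06924, 0.952, 2.0145)–(0.952, 0.952, 2.05259)  len=0.1233
  (v6,v0,v10) [+-+] → (0.952, 0.952, -2.05259)–(0, 0.952, -2.18071)  len=0.9606
  (v9,v13,v5) [++-] → (0, 0.952, 2.18071)–(0.952, 0.952, 2.05259)  len=0.9606
  (v10,v0,v14) [+-+] → (0, 0.952, -2.18071)–(-0.952, 0.952, -2.05259)  len=0.9606
  (v13,v17,v5) [++-] → (-0.952, 0.952, 2.05259)–(0, 0.952, 2.18071)  len=0.9606
  (v14,v0,v18) [+--] → (-0.952, 0.952, -2.05259)–(-1.06924, 0.952, -2.0145)  len=0.1233
  (v14,v18,v15) [+-+] → (-1.06924, 0.952, -2.0145)–(-1.5835, 0.952, -1.30668)  len=0.8749
  (v15,v18,v19) [+--] → (-1.5835, 0.952, -1.30668)–(-1.97377, 0.952, -0.7695)  len=0.6640
  (v15,v19,v16) [+-+] → (-1.97377, 0.952, -0.7695)–(-1.97377, 0.952, 0.105464)  len=0.8750
  (v16,v19,v20) [+--] → (-1.97377, 0.952, 0.105464)–(-1.97377, 0.952, 0.7695)  len=0.6640
  (v16,v20,v17) [+-+] → (-1.97377, 0.952, 0.7695)–(-1.1417, 0.952, 1.91477)  len=1.4156
  (v17,v20,v21) [+--] → (-1.1417, 0.952, 1.91477)–(-1.06924, 0.952, 2.0145)  len=0.1233
  (v17,v21,v5) [+--] → (-1.06924, 0.952, 2.0145)–(-0.952, 0.952, 2.05259)  len=0.1233

Chained into 1 loop(s):
  loop 1: 20 segments, perimeter = 13.5690
Total perimeter = 13.569


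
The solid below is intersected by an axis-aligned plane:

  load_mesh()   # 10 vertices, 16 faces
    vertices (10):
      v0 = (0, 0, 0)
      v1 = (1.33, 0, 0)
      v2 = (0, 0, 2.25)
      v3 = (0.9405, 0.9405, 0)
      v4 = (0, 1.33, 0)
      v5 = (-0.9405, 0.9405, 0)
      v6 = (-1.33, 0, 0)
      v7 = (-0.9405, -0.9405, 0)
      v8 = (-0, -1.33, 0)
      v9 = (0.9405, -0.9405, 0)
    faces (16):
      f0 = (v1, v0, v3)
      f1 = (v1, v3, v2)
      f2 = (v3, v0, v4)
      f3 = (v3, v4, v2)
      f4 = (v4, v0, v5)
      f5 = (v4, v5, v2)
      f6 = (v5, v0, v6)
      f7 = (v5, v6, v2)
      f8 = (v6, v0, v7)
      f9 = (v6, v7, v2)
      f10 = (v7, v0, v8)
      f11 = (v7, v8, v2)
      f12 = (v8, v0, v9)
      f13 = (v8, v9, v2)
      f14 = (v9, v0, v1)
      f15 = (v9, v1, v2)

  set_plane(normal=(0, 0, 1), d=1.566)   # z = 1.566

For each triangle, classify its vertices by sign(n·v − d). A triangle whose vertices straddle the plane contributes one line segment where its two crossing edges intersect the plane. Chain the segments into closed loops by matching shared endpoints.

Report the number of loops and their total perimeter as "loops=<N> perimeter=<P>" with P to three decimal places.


loops=1 perimeter=2.476

Straddling triangles (8 of 16):
  (v1,v3,v2) [--+] → (0.285912, 0.285912, 1.566)–(0.40432, 0, 1.566)  len=0.3095
  (v3,v4,v2) [--+] → (0, 0.40432, 1.566)–(0.285912, 0.285912, 1.566)  len=0.3095
  (v4,v5,v2) [--+] → (-0.285912, 0.285912, 1.566)–(0, 0.40432, 1.566)  len=0.3095
  (v5,v6,v2) [--+] → (-0.40432, 0, 1.566)–(-0.285912, 0.285912, 1.566)  len=0.3095
  (v6,v7,v2) [--+] → (-0.285912, -0.285912, 1.566)–(-0.40432, 0, 1.566)  len=0.3095
  (v7,v8,v2) [--+] → (0, -0.40432, 1.566)–(-0.285912, -0.285912, 1.566)  len=0.3095
  (v8,v9,v2) [--+] → (0.285912, -0.285912, 1.566)–(0, -0.40432, 1.566)  len=0.3095
  (v9,v1,v2) [--+] → (0.40432, 0, 1.566)–(0.285912, -0.285912, 1.566)  len=0.3095

Chained into 1 loop(s):
  loop 1: 8 segments, perimeter = 2.4757
Total perimeter = 2.476


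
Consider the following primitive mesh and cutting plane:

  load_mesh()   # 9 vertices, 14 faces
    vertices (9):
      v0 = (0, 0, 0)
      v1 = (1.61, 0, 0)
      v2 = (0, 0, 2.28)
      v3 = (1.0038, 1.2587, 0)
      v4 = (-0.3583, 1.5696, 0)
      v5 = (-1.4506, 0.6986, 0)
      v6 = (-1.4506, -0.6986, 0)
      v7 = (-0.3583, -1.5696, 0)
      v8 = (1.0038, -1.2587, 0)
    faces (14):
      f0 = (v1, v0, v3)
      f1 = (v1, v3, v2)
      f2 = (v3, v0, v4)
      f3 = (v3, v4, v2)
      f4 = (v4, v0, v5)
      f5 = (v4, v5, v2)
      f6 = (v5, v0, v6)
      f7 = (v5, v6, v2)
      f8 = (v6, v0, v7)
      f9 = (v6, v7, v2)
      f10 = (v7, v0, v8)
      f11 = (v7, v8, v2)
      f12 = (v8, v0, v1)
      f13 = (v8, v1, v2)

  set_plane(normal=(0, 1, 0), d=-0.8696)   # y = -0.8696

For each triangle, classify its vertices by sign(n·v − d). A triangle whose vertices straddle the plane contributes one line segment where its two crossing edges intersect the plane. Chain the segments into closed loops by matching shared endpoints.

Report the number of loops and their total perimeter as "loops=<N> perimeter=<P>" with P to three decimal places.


Straddling triangles (6 of 14):
  (v6,v0,v7) [++-] → (-0.198508, -0.8696, 0)–(-1.23615, -0.8696, 0)  len=1.0376
  (v6,v7,v2) [+-+] → (-1.23615, -0.8696, 0)–(-0.198508, -0.8696, 1.01682)  len=1.4528
  (v7,v0,v8) [-+-] → (-0.198508, -0.8696, 0)–(0.693497, -0.8696, 0)  len=0.8920
  (v7,v8,v2) [--+] → (0.693497, -0.8696, 0.704813)–(-0.198508, -0.8696, 1.01682)  len=0.9450
  (v8,v0,v1) [-++] → (0.693497, -0.8696, 0)–(1.19119, -0.8696, 0)  len=0.4977
  (v8,v1,v2) [-++] → (1.19119, -0.8696, 0)–(0.693497, -0.8696, 0.704813)  len=0.8628

Chained into 1 loop(s):
  loop 1: 6 segments, perimeter = 5.6880
Total perimeter = 5.688

loops=1 perimeter=5.688
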